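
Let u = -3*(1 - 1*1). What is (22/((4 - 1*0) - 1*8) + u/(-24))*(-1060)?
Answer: 5830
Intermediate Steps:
u = 0 (u = -3*(1 - 1) = -3*0 = 0)
(22/((4 - 1*0) - 1*8) + u/(-24))*(-1060) = (22/((4 - 1*0) - 1*8) + 0/(-24))*(-1060) = (22/((4 + 0) - 8) + 0*(-1/24))*(-1060) = (22/(4 - 8) + 0)*(-1060) = (22/(-4) + 0)*(-1060) = (22*(-¼) + 0)*(-1060) = (-11/2 + 0)*(-1060) = -11/2*(-1060) = 5830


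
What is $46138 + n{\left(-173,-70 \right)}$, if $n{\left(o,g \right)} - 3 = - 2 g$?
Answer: $46281$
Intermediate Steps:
$n{\left(o,g \right)} = 3 - 2 g$
$46138 + n{\left(-173,-70 \right)} = 46138 + \left(3 - -140\right) = 46138 + \left(3 + 140\right) = 46138 + 143 = 46281$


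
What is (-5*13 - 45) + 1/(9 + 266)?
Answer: -30249/275 ≈ -110.00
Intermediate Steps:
(-5*13 - 45) + 1/(9 + 266) = (-65 - 45) + 1/275 = -110 + 1/275 = -30249/275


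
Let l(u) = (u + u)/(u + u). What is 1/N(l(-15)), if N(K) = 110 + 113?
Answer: 1/223 ≈ 0.0044843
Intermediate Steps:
l(u) = 1 (l(u) = (2*u)/((2*u)) = (2*u)*(1/(2*u)) = 1)
N(K) = 223
1/N(l(-15)) = 1/223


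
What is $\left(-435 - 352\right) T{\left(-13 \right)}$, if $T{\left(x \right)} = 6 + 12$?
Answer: $-14166$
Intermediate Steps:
$T{\left(x \right)} = 18$
$\left(-435 - 352\right) T{\left(-13 \right)} = \left(-435 - 352\right) 18 = \left(-787\right) 18 = -14166$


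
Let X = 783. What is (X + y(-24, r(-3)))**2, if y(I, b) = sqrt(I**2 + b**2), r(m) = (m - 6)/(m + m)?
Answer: 2454669/4 + 2349*sqrt(257) ≈ 6.5133e+5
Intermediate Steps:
r(m) = (-6 + m)/(2*m) (r(m) = (-6 + m)/((2*m)) = (-6 + m)*(1/(2*m)) = (-6 + m)/(2*m))
(X + y(-24, r(-3)))**2 = (783 + sqrt((-24)**2 + ((1/2)*(-6 - 3)/(-3))**2))**2 = (783 + sqrt(576 + ((1/2)*(-1/3)*(-9))**2))**2 = (783 + sqrt(576 + (3/2)**2))**2 = (783 + sqrt(576 + 9/4))**2 = (783 + sqrt(2313/4))**2 = (783 + 3*sqrt(257)/2)**2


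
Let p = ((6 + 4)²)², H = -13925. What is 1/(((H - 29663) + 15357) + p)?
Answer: -1/18231 ≈ -5.4852e-5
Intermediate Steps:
p = 10000 (p = (10²)² = 100² = 10000)
1/(((H - 29663) + 15357) + p) = 1/(((-13925 - 29663) + 15357) + 10000) = 1/((-43588 + 15357) + 10000) = 1/(-28231 + 10000) = 1/(-18231) = -1/18231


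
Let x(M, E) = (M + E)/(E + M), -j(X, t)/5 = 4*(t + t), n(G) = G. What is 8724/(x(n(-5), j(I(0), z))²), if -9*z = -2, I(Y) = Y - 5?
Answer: 8724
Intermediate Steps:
I(Y) = -5 + Y
z = 2/9 (z = -⅑*(-2) = 2/9 ≈ 0.22222)
j(X, t) = -40*t (j(X, t) = -20*(t + t) = -20*2*t = -40*t)
x(M, E) = 1 (x(M, E) = (E + M)/(E + M) = 1)
8724/(x(n(-5), j(I(0), z))²) = 8724/(1²) = 8724/1 = 8724*1 = 8724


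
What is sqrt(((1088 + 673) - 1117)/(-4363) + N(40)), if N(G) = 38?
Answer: 15*sqrt(3202442)/4363 ≈ 6.1524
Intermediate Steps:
sqrt(((1088 + 673) - 1117)/(-4363) + N(40)) = sqrt(((1088 + 673) - 1117)/(-4363) + 38) = sqrt((1761 - 1117)*(-1/4363) + 38) = sqrt(644*(-1/4363) + 38) = sqrt(-644/4363 + 38) = sqrt(165150/4363) = 15*sqrt(3202442)/4363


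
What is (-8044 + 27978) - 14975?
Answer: 4959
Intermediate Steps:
(-8044 + 27978) - 14975 = 19934 - 14975 = 4959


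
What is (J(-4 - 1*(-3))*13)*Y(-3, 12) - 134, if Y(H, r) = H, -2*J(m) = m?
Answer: -307/2 ≈ -153.50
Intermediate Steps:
J(m) = -m/2
(J(-4 - 1*(-3))*13)*Y(-3, 12) - 134 = (-(-4 - 1*(-3))/2*13)*(-3) - 134 = (-(-4 + 3)/2*13)*(-3) - 134 = (-½*(-1)*13)*(-3) - 134 = ((½)*13)*(-3) - 134 = (13/2)*(-3) - 134 = -39/2 - 134 = -307/2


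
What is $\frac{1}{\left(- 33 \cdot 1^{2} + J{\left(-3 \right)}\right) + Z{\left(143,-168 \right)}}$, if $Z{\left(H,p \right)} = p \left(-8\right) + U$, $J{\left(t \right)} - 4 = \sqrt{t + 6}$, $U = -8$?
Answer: $\frac{1307}{1708246} - \frac{\sqrt{3}}{1708246} \approx 0.0007641$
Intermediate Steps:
$J{\left(t \right)} = 4 + \sqrt{6 + t}$ ($J{\left(t \right)} = 4 + \sqrt{t + 6} = 4 + \sqrt{6 + t}$)
$Z{\left(H,p \right)} = -8 - 8 p$ ($Z{\left(H,p \right)} = p \left(-8\right) - 8 = - 8 p - 8 = -8 - 8 p$)
$\frac{1}{\left(- 33 \cdot 1^{2} + J{\left(-3 \right)}\right) + Z{\left(143,-168 \right)}} = \frac{1}{\left(- 33 \cdot 1^{2} + \left(4 + \sqrt{6 - 3}\right)\right) - -1336} = \frac{1}{\left(\left(-33\right) 1 + \left(4 + \sqrt{3}\right)\right) + \left(-8 + 1344\right)} = \frac{1}{\left(-33 + \left(4 + \sqrt{3}\right)\right) + 1336} = \frac{1}{\left(-29 + \sqrt{3}\right) + 1336} = \frac{1}{1307 + \sqrt{3}}$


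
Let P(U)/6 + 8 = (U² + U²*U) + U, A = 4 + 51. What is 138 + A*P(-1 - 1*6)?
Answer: -101832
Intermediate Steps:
A = 55
P(U) = -48 + 6*U + 6*U² + 6*U³ (P(U) = -48 + 6*((U² + U²*U) + U) = -48 + 6*((U² + U³) + U) = -48 + 6*(U + U² + U³) = -48 + (6*U + 6*U² + 6*U³) = -48 + 6*U + 6*U² + 6*U³)
138 + A*P(-1 - 1*6) = 138 + 55*(-48 + 6*(-1 - 1*6) + 6*(-1 - 1*6)² + 6*(-1 - 1*6)³) = 138 + 55*(-48 + 6*(-1 - 6) + 6*(-1 - 6)² + 6*(-1 - 6)³) = 138 + 55*(-48 + 6*(-7) + 6*(-7)² + 6*(-7)³) = 138 + 55*(-48 - 42 + 6*49 + 6*(-343)) = 138 + 55*(-48 - 42 + 294 - 2058) = 138 + 55*(-1854) = 138 - 101970 = -101832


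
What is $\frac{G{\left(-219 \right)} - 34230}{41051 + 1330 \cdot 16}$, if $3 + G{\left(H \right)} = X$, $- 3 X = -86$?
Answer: $- \frac{102613}{186993} \approx -0.54875$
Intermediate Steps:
$X = \frac{86}{3}$ ($X = \left(- \frac{1}{3}\right) \left(-86\right) = \frac{86}{3} \approx 28.667$)
$G{\left(H \right)} = \frac{77}{3}$ ($G{\left(H \right)} = -3 + \frac{86}{3} = \frac{77}{3}$)
$\frac{G{\left(-219 \right)} - 34230}{41051 + 1330 \cdot 16} = \frac{\frac{77}{3} - 34230}{41051 + 1330 \cdot 16} = - \frac{102613}{3 \left(41051 + 21280\right)} = - \frac{102613}{3 \cdot 62331} = \left(- \frac{102613}{3}\right) \frac{1}{62331} = - \frac{102613}{186993}$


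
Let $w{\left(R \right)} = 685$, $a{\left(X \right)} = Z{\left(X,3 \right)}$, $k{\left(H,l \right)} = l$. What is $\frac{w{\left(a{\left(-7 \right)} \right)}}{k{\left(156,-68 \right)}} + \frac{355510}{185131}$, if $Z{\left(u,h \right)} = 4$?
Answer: $- \frac{102640055}{12588908} \approx -8.1532$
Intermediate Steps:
$a{\left(X \right)} = 4$
$\frac{w{\left(a{\left(-7 \right)} \right)}}{k{\left(156,-68 \right)}} + \frac{355510}{185131} = \frac{685}{-68} + \frac{355510}{185131} = 685 \left(- \frac{1}{68}\right) + 355510 \cdot \frac{1}{185131} = - \frac{685}{68} + \frac{355510}{185131} = - \frac{102640055}{12588908}$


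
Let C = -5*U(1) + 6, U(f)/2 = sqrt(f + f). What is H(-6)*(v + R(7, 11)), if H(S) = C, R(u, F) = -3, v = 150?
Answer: 882 - 1470*sqrt(2) ≈ -1196.9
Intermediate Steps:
U(f) = 2*sqrt(2)*sqrt(f) (U(f) = 2*sqrt(f + f) = 2*sqrt(2*f) = 2*(sqrt(2)*sqrt(f)) = 2*sqrt(2)*sqrt(f))
C = 6 - 10*sqrt(2) (C = -10*sqrt(2)*sqrt(1) + 6 = -10*sqrt(2) + 6 = 6 - 10*sqrt(2) ≈ -8.1421)
H(S) = 6 - 10*sqrt(2)
H(-6)*(v + R(7, 11)) = (6 - 10*sqrt(2))*(150 - 3) = (6 - 10*sqrt(2))*147 = 882 - 1470*sqrt(2)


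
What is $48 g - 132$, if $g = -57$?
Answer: $-2868$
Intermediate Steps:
$48 g - 132 = 48 \left(-57\right) - 132 = -2736 - 132 = -2868$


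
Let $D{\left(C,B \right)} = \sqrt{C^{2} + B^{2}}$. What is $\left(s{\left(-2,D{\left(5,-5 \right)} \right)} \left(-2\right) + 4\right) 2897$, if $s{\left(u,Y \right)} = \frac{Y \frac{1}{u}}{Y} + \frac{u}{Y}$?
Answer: $14485 + \frac{5794 \sqrt{2}}{5} \approx 16124.0$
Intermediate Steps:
$D{\left(C,B \right)} = \sqrt{B^{2} + C^{2}}$
$s{\left(u,Y \right)} = \frac{1}{u} + \frac{u}{Y}$
$\left(s{\left(-2,D{\left(5,-5 \right)} \right)} \left(-2\right) + 4\right) 2897 = \left(\left(\frac{1}{-2} - \frac{2}{\sqrt{\left(-5\right)^{2} + 5^{2}}}\right) \left(-2\right) + 4\right) 2897 = \left(\left(- \frac{1}{2} - \frac{2}{\sqrt{25 + 25}}\right) \left(-2\right) + 4\right) 2897 = \left(\left(- \frac{1}{2} - \frac{2}{\sqrt{50}}\right) \left(-2\right) + 4\right) 2897 = \left(\left(- \frac{1}{2} - \frac{2}{5 \sqrt{2}}\right) \left(-2\right) + 4\right) 2897 = \left(\left(- \frac{1}{2} - 2 \frac{\sqrt{2}}{10}\right) \left(-2\right) + 4\right) 2897 = \left(\left(- \frac{1}{2} - \frac{\sqrt{2}}{5}\right) \left(-2\right) + 4\right) 2897 = \left(\left(1 + \frac{2 \sqrt{2}}{5}\right) + 4\right) 2897 = \left(5 + \frac{2 \sqrt{2}}{5}\right) 2897 = 14485 + \frac{5794 \sqrt{2}}{5}$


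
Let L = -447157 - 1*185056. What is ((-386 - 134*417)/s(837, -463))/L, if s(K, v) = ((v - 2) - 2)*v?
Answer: 56264/136697727073 ≈ 4.1159e-7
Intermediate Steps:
L = -632213 (L = -447157 - 185056 = -632213)
s(K, v) = v*(-4 + v) (s(K, v) = ((-2 + v) - 2)*v = (-4 + v)*v = v*(-4 + v))
((-386 - 134*417)/s(837, -463))/L = ((-386 - 134*417)/((-463*(-4 - 463))))/(-632213) = ((-386 - 55878)/((-463*(-467))))*(-1/632213) = -56264/216221*(-1/632213) = 56264/136697727073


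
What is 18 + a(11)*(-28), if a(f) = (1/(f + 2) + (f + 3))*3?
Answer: -15138/13 ≈ -1164.5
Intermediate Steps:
a(f) = 9 + 3*f + 3/(2 + f) (a(f) = (1/(2 + f) + (3 + f))*3 = (3 + f + 1/(2 + f))*3 = 9 + 3*f + 3/(2 + f))
18 + a(11)*(-28) = 18 + (3*(7 + 11² + 5*11)/(2 + 11))*(-28) = 18 + (3*(7 + 121 + 55)/13)*(-28) = 18 + (3*(1/13)*183)*(-28) = 18 + (549/13)*(-28) = 18 - 15372/13 = -15138/13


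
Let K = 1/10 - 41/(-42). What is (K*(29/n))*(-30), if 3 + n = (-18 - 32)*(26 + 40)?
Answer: 6554/23121 ≈ 0.28347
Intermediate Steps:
n = -3303 (n = -3 + (-18 - 32)*(26 + 40) = -3 - 50*66 = -3 - 3300 = -3303)
K = 113/105 (K = 1*(⅒) - 41*(-1/42) = ⅒ + 41/42 = 113/105 ≈ 1.0762)
(K*(29/n))*(-30) = (113*(29/(-3303))/105)*(-30) = (113*(29*(-1/3303))/105)*(-30) = ((113/105)*(-29/3303))*(-30) = -3277/346815*(-30) = 6554/23121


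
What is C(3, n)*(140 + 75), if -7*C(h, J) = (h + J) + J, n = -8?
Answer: 2795/7 ≈ 399.29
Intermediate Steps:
C(h, J) = -2*J/7 - h/7 (C(h, J) = -((h + J) + J)/7 = -((J + h) + J)/7 = -(h + 2*J)/7 = -2*J/7 - h/7)
C(3, n)*(140 + 75) = (-2/7*(-8) - ⅐*3)*(140 + 75) = (16/7 - 3/7)*215 = (13/7)*215 = 2795/7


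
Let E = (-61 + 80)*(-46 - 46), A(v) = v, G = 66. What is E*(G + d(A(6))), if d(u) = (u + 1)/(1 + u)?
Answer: -117116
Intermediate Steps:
E = -1748 (E = 19*(-92) = -1748)
d(u) = 1 (d(u) = (1 + u)/(1 + u) = 1)
E*(G + d(A(6))) = -1748*(66 + 1) = -1748*67 = -117116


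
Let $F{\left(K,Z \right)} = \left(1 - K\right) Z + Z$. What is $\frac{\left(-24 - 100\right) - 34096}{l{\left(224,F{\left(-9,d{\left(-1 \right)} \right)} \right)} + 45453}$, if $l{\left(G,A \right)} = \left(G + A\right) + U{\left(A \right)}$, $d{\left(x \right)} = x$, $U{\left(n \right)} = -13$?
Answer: $- \frac{34220}{45653} \approx -0.74957$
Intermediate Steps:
$F{\left(K,Z \right)} = Z + Z \left(1 - K\right)$ ($F{\left(K,Z \right)} = Z \left(1 - K\right) + Z = Z + Z \left(1 - K\right)$)
$l{\left(G,A \right)} = -13 + A + G$ ($l{\left(G,A \right)} = \left(G + A\right) - 13 = \left(A + G\right) - 13 = -13 + A + G$)
$\frac{\left(-24 - 100\right) - 34096}{l{\left(224,F{\left(-9,d{\left(-1 \right)} \right)} \right)} + 45453} = \frac{\left(-24 - 100\right) - 34096}{\left(-13 - \left(2 - -9\right) + 224\right) + 45453} = \frac{\left(-24 - 100\right) - 34096}{\left(-13 - \left(2 + 9\right) + 224\right) + 45453} = \frac{-124 - 34096}{\left(-13 - 11 + 224\right) + 45453} = - \frac{34220}{\left(-13 - 11 + 224\right) + 45453} = - \frac{34220}{200 + 45453} = - \frac{34220}{45653}$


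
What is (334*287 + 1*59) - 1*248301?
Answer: -152384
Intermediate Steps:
(334*287 + 1*59) - 1*248301 = (95858 + 59) - 248301 = 95917 - 248301 = -152384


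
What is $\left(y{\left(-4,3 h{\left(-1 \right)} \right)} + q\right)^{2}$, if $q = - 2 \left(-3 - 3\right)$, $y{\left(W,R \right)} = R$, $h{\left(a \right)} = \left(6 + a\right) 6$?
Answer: $10404$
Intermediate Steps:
$h{\left(a \right)} = 36 + 6 a$
$q = 12$ ($q = \left(-2\right) \left(-6\right) = 12$)
$\left(y{\left(-4,3 h{\left(-1 \right)} \right)} + q\right)^{2} = \left(3 \left(36 + 6 \left(-1\right)\right) + 12\right)^{2} = \left(3 \left(36 - 6\right) + 12\right)^{2} = \left(3 \cdot 30 + 12\right)^{2} = \left(90 + 12\right)^{2} = 102^{2} = 10404$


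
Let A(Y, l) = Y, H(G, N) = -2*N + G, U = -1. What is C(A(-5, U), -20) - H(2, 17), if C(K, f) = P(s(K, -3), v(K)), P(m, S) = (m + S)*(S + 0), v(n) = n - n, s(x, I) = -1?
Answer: 32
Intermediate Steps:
H(G, N) = G - 2*N
v(n) = 0
P(m, S) = S*(S + m) (P(m, S) = (S + m)*S = S*(S + m))
C(K, f) = 0 (C(K, f) = 0*(0 - 1) = 0*(-1) = 0)
C(A(-5, U), -20) - H(2, 17) = 0 - (2 - 2*17) = 0 - (2 - 34) = 0 - 1*(-32) = 0 + 32 = 32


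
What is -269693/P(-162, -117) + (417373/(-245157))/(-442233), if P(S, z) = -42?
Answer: 46633453515337/7262350326 ≈ 6421.3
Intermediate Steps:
-269693/P(-162, -117) + (417373/(-245157))/(-442233) = -269693/(-42) + (417373/(-245157))/(-442233) = -269693*(-1/42) + (417373*(-1/245157))*(-1/442233) = 269693/42 - 1997/1173*(-1/442233) = 269693/42 + 1997/518739309 = 46633453515337/7262350326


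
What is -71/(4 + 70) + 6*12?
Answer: 5257/74 ≈ 71.041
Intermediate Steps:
-71/(4 + 70) + 6*12 = -71/74 + 72 = 5257/74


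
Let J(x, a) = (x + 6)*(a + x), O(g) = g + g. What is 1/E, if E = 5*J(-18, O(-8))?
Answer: 1/2040 ≈ 0.00049020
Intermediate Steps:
O(g) = 2*g
J(x, a) = (6 + x)*(a + x)
E = 2040 (E = 5*((-18)² + 6*(2*(-8)) + 6*(-18) + (2*(-8))*(-18)) = 5*(324 + 6*(-16) - 108 - 16*(-18)) = 5*(324 - 96 - 108 + 288) = 5*408 = 2040)
1/E = 1/2040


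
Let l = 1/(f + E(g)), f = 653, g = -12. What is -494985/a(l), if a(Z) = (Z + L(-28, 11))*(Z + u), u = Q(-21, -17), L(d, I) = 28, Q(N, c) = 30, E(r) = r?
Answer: -67793310595/115059073 ≈ -589.20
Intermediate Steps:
u = 30
l = 1/641 (l = 1/(653 - 12) = 1/641 ≈ 0.0015601)
a(Z) = (28 + Z)*(30 + Z) (a(Z) = (Z + 28)*(Z + 30) = (28 + Z)*(30 + Z))
-494985/a(l) = -494985/(840 + (1/641)² + 58*(1/641)) = -494985/(840 + 1/410881 + 58/641) = -494985/345177219/410881 = -494985*410881/345177219 = -67793310595/115059073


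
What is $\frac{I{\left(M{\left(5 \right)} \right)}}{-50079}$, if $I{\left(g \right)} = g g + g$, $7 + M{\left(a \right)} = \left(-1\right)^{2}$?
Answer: $- \frac{10}{16693} \approx -0.00059905$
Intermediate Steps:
$M{\left(a \right)} = -6$ ($M{\left(a \right)} = -7 + \left(-1\right)^{2} = -7 + 1 = -6$)
$I{\left(g \right)} = g + g^{2}$ ($I{\left(g \right)} = g^{2} + g = g + g^{2}$)
$\frac{I{\left(M{\left(5 \right)} \right)}}{-50079} = \frac{\left(-6\right) \left(1 - 6\right)}{-50079} = \left(-6\right) \left(-5\right) \left(- \frac{1}{50079}\right) = 30 \left(- \frac{1}{50079}\right) = - \frac{10}{16693}$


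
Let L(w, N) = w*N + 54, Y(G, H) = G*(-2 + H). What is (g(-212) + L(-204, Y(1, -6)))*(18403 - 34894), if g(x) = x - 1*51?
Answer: -23466693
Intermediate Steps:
g(x) = -51 + x (g(x) = x - 51 = -51 + x)
L(w, N) = 54 + N*w (L(w, N) = N*w + 54 = 54 + N*w)
(g(-212) + L(-204, Y(1, -6)))*(18403 - 34894) = ((-51 - 212) + (54 + (1*(-2 - 6))*(-204)))*(18403 - 34894) = (-263 + (54 + (1*(-8))*(-204)))*(-16491) = (-263 + (54 - 8*(-204)))*(-16491) = (-263 + (54 + 1632))*(-16491) = (-263 + 1686)*(-16491) = 1423*(-16491) = -23466693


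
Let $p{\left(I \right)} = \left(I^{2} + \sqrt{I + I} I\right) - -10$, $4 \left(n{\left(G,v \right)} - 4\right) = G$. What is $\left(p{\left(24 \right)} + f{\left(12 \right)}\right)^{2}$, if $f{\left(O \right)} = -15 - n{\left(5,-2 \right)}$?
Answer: $\frac{5563537}{16} + 108624 \sqrt{3} \approx 5.3586 \cdot 10^{5}$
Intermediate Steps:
$n{\left(G,v \right)} = 4 + \frac{G}{4}$
$p{\left(I \right)} = 10 + I^{2} + \sqrt{2} I^{\frac{3}{2}}$ ($p{\left(I \right)} = \left(I^{2} + \sqrt{2 I} I\right) + 10 = \left(I^{2} + \sqrt{2} \sqrt{I} I\right) + 10 = \left(I^{2} + \sqrt{2} I^{\frac{3}{2}}\right) + 10 = 10 + I^{2} + \sqrt{2} I^{\frac{3}{2}}$)
$f{\left(O \right)} = - \frac{81}{4}$ ($f{\left(O \right)} = -15 - \left(4 + \frac{1}{4} \cdot 5\right) = -15 - \left(4 + \frac{5}{4}\right) = -15 - \frac{21}{4} = - \frac{81}{4}$)
$\left(p{\left(24 \right)} + f{\left(12 \right)}\right)^{2} = \left(\left(10 + 24^{2} + \sqrt{2} \cdot 24^{\frac{3}{2}}\right) - \frac{81}{4}\right)^{2} = \left(\left(10 + 576 + \sqrt{2} \cdot 48 \sqrt{6}\right) - \frac{81}{4}\right)^{2} = \left(\left(10 + 576 + 96 \sqrt{3}\right) - \frac{81}{4}\right)^{2} = \left(\left(586 + 96 \sqrt{3}\right) - \frac{81}{4}\right)^{2} = \left(\frac{2263}{4} + 96 \sqrt{3}\right)^{2}$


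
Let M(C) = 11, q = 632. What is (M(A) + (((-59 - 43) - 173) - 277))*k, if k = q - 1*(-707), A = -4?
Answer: -724399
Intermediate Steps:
k = 1339 (k = 632 - 1*(-707) = 632 + 707 = 1339)
(M(A) + (((-59 - 43) - 173) - 277))*k = (11 + (((-59 - 43) - 173) - 277))*1339 = (11 + ((-102 - 173) - 277))*1339 = (11 + (-275 - 277))*1339 = (11 - 552)*1339 = -541*1339 = -724399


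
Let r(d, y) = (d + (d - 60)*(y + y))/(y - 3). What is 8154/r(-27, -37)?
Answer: -108720/2137 ≈ -50.875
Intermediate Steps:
r(d, y) = (d + 2*y*(-60 + d))/(-3 + y) (r(d, y) = (d + (-60 + d)*(2*y))/(-3 + y) = (d + 2*y*(-60 + d))/(-3 + y))
8154/r(-27, -37) = 8154/(((-27 - 120*(-37) + 2*(-27)*(-37))/(-3 - 37))) = 8154/(((-27 + 4440 + 1998)/(-40))) = 8154/((-1/40*6411)) = 8154/(-6411/40) = 8154*(-40/6411) = -108720/2137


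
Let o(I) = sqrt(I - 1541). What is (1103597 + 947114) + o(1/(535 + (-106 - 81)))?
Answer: 2050711 + I*sqrt(46655229)/174 ≈ 2.0507e+6 + 39.256*I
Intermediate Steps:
o(I) = sqrt(-1541 + I)
(1103597 + 947114) + o(1/(535 + (-106 - 81))) = (1103597 + 947114) + sqrt(-1541 + 1/(535 + (-106 - 81))) = 2050711 + sqrt(-1541 + 1/(535 - 187)) = 2050711 + sqrt(-1541 + 1/348) = 2050711 + sqrt(-536267/348) = 2050711 + I*sqrt(46655229)/174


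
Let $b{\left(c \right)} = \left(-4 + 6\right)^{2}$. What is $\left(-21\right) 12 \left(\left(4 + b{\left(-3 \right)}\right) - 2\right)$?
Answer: $-1512$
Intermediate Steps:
$b{\left(c \right)} = 4$ ($b{\left(c \right)} = 2^{2} = 4$)
$\left(-21\right) 12 \left(\left(4 + b{\left(-3 \right)}\right) - 2\right) = \left(-21\right) 12 \left(\left(4 + 4\right) - 2\right) = - 252 \left(8 - 2\right) = \left(-252\right) 6 = -1512$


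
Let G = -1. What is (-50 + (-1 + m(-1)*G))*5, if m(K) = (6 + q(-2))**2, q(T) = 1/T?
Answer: -1625/4 ≈ -406.25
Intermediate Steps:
m(K) = 121/4 (m(K) = (6 + 1/(-2))**2 = (6 - 1/2)**2 = (11/2)**2 = 121/4)
(-50 + (-1 + m(-1)*G))*5 = (-50 + (-1 + (121/4)*(-1)))*5 = (-50 + (-1 - 121/4))*5 = (-50 - 125/4)*5 = -325/4*5 = -1625/4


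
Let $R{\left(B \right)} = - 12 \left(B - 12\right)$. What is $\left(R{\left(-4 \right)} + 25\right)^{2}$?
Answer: $47089$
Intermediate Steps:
$R{\left(B \right)} = 144 - 12 B$ ($R{\left(B \right)} = - 12 \left(-12 + B\right) = 144 - 12 B$)
$\left(R{\left(-4 \right)} + 25\right)^{2} = \left(\left(144 - -48\right) + 25\right)^{2} = \left(\left(144 + 48\right) + 25\right)^{2} = \left(192 + 25\right)^{2} = 217^{2} = 47089$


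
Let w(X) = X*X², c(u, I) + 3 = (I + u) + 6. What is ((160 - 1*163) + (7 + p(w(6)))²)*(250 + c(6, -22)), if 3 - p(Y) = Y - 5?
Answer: 9574326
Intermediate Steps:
c(u, I) = 3 + I + u (c(u, I) = -3 + ((I + u) + 6) = -3 + (6 + I + u) = 3 + I + u)
w(X) = X³
p(Y) = 8 - Y (p(Y) = 3 - (Y - 5) = 3 - (-5 + Y) = 3 + (5 - Y) = 8 - Y)
((160 - 1*163) + (7 + p(w(6)))²)*(250 + c(6, -22)) = ((160 - 1*163) + (7 + (8 - 1*6³))²)*(250 + (3 - 22 + 6)) = ((160 - 163) + (7 + (8 - 1*216))²)*(250 - 13) = (-3 + (7 + (8 - 216))²)*237 = (-3 + (7 - 208)²)*237 = (-3 + (-201)²)*237 = (-3 + 40401)*237 = 40398*237 = 9574326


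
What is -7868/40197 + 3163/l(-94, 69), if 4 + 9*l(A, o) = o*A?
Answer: -1195351319/260878530 ≈ -4.5820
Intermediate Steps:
l(A, o) = -4/9 + A*o/9 (l(A, o) = -4/9 + (o*A)/9 = -4/9 + (A*o)/9 = -4/9 + A*o/9)
-7868/40197 + 3163/l(-94, 69) = -7868/40197 + 3163/(-4/9 + (1/9)*(-94)*69) = -7868*1/40197 + 3163/(-4/9 - 2162/3) = -7868/40197 + 3163/(-6490/9) = -7868/40197 + 3163*(-9/6490) = -7868/40197 - 28467/6490 = -1195351319/260878530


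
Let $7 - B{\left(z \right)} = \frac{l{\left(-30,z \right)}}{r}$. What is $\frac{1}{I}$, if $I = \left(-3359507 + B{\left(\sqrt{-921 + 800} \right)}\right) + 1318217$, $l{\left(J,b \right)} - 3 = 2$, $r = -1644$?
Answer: $- \frac{1644}{3355869247} \approx -4.8989 \cdot 10^{-7}$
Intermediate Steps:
$l{\left(J,b \right)} = 5$ ($l{\left(J,b \right)} = 3 + 2 = 5$)
$B{\left(z \right)} = \frac{11513}{1644}$ ($B{\left(z \right)} = 7 - \frac{5}{-1644} = 7 - 5 \left(- \frac{1}{1644}\right) = 7 - - \frac{5}{1644} = 7 + \frac{5}{1644} = \frac{11513}{1644}$)
$I = - \frac{3355869247}{1644}$ ($I = \left(-3359507 + \frac{11513}{1644}\right) + 1318217 = - \frac{5523017995}{1644} + 1318217 = - \frac{3355869247}{1644} \approx -2.0413 \cdot 10^{6}$)
$\frac{1}{I} = \frac{1}{- \frac{3355869247}{1644}} = - \frac{1644}{3355869247}$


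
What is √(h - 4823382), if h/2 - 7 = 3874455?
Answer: √2925542 ≈ 1710.4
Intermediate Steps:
h = 7748924 (h = 14 + 2*3874455 = 14 + 7748910 = 7748924)
√(h - 4823382) = √(7748924 - 4823382) = √2925542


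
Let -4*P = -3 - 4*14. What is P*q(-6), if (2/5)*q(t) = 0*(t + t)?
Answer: 0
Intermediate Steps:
P = 59/4 (P = -(-3 - 4*14)/4 = -(-3 - 56)/4 = -1/4*(-59) = 59/4 ≈ 14.750)
q(t) = 0 (q(t) = 5*(0*(t + t))/2 = 5*(0*(2*t))/2 = (5/2)*0 = 0)
P*q(-6) = (59/4)*0 = 0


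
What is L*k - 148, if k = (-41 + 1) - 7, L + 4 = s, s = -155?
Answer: 7325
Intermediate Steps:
L = -159 (L = -4 - 155 = -159)
k = -47 (k = -40 - 7 = -47)
L*k - 148 = -159*(-47) - 148 = 7473 - 148 = 7325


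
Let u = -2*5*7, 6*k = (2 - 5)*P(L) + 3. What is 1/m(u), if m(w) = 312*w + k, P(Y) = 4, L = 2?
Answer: -2/43683 ≈ -4.5784e-5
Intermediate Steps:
k = -3/2 (k = ((2 - 5)*4 + 3)/6 = (-3*4 + 3)/6 = (-12 + 3)/6 = (1/6)*(-9) = -3/2 ≈ -1.5000)
u = -70 (u = -10*7 = -70)
m(w) = -3/2 + 312*w (m(w) = 312*w - 3/2 = -3/2 + 312*w)
1/m(u) = 1/(-3/2 + 312*(-70)) = 1/(-3/2 - 21840) = 1/(-43683/2) = -2/43683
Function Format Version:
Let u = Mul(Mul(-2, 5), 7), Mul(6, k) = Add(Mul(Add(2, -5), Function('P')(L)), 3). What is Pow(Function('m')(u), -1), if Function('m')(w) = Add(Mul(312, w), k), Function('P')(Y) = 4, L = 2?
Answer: Rational(-2, 43683) ≈ -4.5784e-5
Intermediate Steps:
k = Rational(-3, 2) (k = Mul(Rational(1, 6), Add(Mul(Add(2, -5), 4), 3)) = Mul(Rational(1, 6), Add(Mul(-3, 4), 3)) = Mul(Rational(1, 6), Add(-12, 3)) = Mul(Rational(1, 6), -9) = Rational(-3, 2) ≈ -1.5000)
u = -70 (u = Mul(-10, 7) = -70)
Function('m')(w) = Add(Rational(-3, 2), Mul(312, w)) (Function('m')(w) = Add(Mul(312, w), Rational(-3, 2)) = Add(Rational(-3, 2), Mul(312, w)))
Pow(Function('m')(u), -1) = Pow(Add(Rational(-3, 2), Mul(312, -70)), -1) = Pow(Add(Rational(-3, 2), -21840), -1) = Pow(Rational(-43683, 2), -1) = Rational(-2, 43683)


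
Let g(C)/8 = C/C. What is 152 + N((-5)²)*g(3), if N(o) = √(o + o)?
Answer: 152 + 40*√2 ≈ 208.57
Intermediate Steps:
N(o) = √2*√o (N(o) = √(2*o) = √2*√o)
g(C) = 8 (g(C) = 8*(C/C) = 8*1 = 8)
152 + N((-5)²)*g(3) = 152 + (√2*√((-5)²))*8 = 152 + (√2*√25)*8 = 152 + (√2*5)*8 = 152 + (5*√2)*8 = 152 + 40*√2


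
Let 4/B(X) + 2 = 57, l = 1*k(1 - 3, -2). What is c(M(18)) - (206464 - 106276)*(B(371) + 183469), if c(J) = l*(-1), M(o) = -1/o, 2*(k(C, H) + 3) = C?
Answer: -91906997272/5 ≈ -1.8381e+10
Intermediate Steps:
k(C, H) = -3 + C/2
l = -4 (l = 1*(-3 + (1 - 3)/2) = 1*(-3 + (½)*(-2)) = 1*(-3 - 1) = 1*(-4) = -4)
B(X) = 4/55 (B(X) = 4/(-2 + 57) = 4/55)
c(J) = 4 (c(J) = -4*(-1) = 4)
c(M(18)) - (206464 - 106276)*(B(371) + 183469) = 4 - (206464 - 106276)*(4/55 + 183469) = 4 - 100188*10090799/55 = 4 - 1*91906997292/5 = 4 - 91906997292/5 = -91906997272/5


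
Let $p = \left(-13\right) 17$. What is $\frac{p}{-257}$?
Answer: $\frac{221}{257} \approx 0.85992$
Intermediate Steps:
$p = -221$
$\frac{p}{-257} = \frac{1}{-257} \left(-221\right) = \left(- \frac{1}{257}\right) \left(-221\right) = \frac{221}{257}$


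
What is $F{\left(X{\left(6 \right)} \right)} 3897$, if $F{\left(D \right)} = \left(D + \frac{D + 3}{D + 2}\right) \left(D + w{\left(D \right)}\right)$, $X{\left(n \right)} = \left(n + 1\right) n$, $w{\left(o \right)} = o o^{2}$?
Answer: $\frac{273429283365}{22} \approx 1.2429 \cdot 10^{10}$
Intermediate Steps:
$w{\left(o \right)} = o^{3}$
$X{\left(n \right)} = n \left(1 + n\right)$ ($X{\left(n \right)} = \left(1 + n\right) n = n \left(1 + n\right)$)
$F{\left(D \right)} = \left(D + D^{3}\right) \left(D + \frac{3 + D}{2 + D}\right)$ ($F{\left(D \right)} = \left(D + \frac{D + 3}{D + 2}\right) \left(D + D^{3}\right) = \left(D + \frac{3 + D}{2 + D}\right) \left(D + D^{3}\right) = \left(D + D^{3}\right) \left(D + \frac{3 + D}{2 + D}\right)$)
$F{\left(X{\left(6 \right)} \right)} 3897 = \frac{6 \left(1 + 6\right) \left(3 + \left(6 \left(1 + 6\right)\right)^{4} + 3 \cdot 6 \left(1 + 6\right) + 3 \left(6 \left(1 + 6\right)\right)^{3} + 4 \left(6 \left(1 + 6\right)\right)^{2}\right)}{2 + 6 \left(1 + 6\right)} 3897 = \frac{6 \cdot 7 \left(3 + \left(6 \cdot 7\right)^{4} + 3 \cdot 6 \cdot 7 + 3 \left(6 \cdot 7\right)^{3} + 4 \left(6 \cdot 7\right)^{2}\right)}{2 + 6 \cdot 7} \cdot 3897 = \frac{42 \left(3 + 42^{4} + 3 \cdot 42 + 3 \cdot 42^{3} + 4 \cdot 42^{2}\right)}{2 + 42} \cdot 3897 = \frac{42 \left(3 + 3111696 + 126 + 3 \cdot 74088 + 4 \cdot 1764\right)}{44} \cdot 3897 = 42 \cdot \frac{1}{44} \left(3 + 3111696 + 126 + 222264 + 7056\right) 3897 = 42 \cdot \frac{1}{44} \cdot 3341145 \cdot 3897 = \frac{70164045}{22} \cdot 3897 = \frac{273429283365}{22}$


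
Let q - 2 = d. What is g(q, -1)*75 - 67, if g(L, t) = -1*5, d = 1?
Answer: -442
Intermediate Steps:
q = 3 (q = 2 + 1 = 3)
g(L, t) = -5
g(q, -1)*75 - 67 = -5*75 - 67 = -375 - 67 = -442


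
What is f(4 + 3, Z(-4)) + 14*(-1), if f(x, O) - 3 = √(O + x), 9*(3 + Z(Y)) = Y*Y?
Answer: -11 + 2*√13/3 ≈ -8.5963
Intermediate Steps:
Z(Y) = -3 + Y²/9 (Z(Y) = -3 + (Y*Y)/9 = -3 + Y²/9)
f(x, O) = 3 + √(O + x)
f(4 + 3, Z(-4)) + 14*(-1) = (3 + √((-3 + (⅑)*(-4)²) + (4 + 3))) + 14*(-1) = (3 + √((-3 + (⅑)*16) + 7)) - 14 = (3 + √((-3 + 16/9) + 7)) - 14 = (3 + √(-11/9 + 7)) - 14 = (3 + √(52/9)) - 14 = (3 + 2*√13/3) - 14 = -11 + 2*√13/3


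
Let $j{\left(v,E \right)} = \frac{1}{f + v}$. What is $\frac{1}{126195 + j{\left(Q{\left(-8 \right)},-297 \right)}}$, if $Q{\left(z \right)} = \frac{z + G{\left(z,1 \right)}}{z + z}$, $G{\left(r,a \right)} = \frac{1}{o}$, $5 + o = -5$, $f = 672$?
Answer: $\frac{107601}{13578708355} \approx 7.9242 \cdot 10^{-6}$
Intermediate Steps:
$o = -10$ ($o = -5 - 5 = -10$)
$G{\left(r,a \right)} = - \frac{1}{10}$ ($G{\left(r,a \right)} = \frac{1}{-10} = - \frac{1}{10}$)
$Q{\left(z \right)} = \frac{- \frac{1}{10} + z}{2 z}$ ($Q{\left(z \right)} = \frac{z - \frac{1}{10}}{z + z} = \frac{- \frac{1}{10} + z}{2 z}$)
$j{\left(v,E \right)} = \frac{1}{672 + v}$
$\frac{1}{126195 + j{\left(Q{\left(-8 \right)},-297 \right)}} = \frac{1}{126195 + \frac{1}{672 + \frac{-1 + 10 \left(-8\right)}{20 \left(-8\right)}}} = \frac{1}{126195 + \frac{1}{672 + \frac{1}{20} \left(- \frac{1}{8}\right) \left(-1 - 80\right)}} = \frac{1}{126195 + \frac{1}{672 + \frac{1}{20} \left(- \frac{1}{8}\right) \left(-81\right)}} = \frac{1}{126195 + \frac{1}{672 + \frac{81}{160}}} = \frac{1}{126195 + \frac{1}{\frac{107601}{160}}} = \frac{1}{126195 + \frac{160}{107601}} = \frac{1}{\frac{13578708355}{107601}} = \frac{107601}{13578708355}$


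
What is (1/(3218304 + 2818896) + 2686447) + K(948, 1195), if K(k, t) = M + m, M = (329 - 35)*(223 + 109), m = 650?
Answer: 16811821026001/6037200 ≈ 2.7847e+6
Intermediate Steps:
M = 97608 (M = 294*332 = 97608)
K(k, t) = 98258 (K(k, t) = 97608 + 650 = 98258)
(1/(3218304 + 2818896) + 2686447) + K(948, 1195) = (1/(3218304 + 2818896) + 2686447) + 98258 = (1/6037200 + 2686447) + 98258 = 16218617828401/6037200 + 98258 = 16811821026001/6037200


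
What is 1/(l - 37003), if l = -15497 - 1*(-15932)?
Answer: -1/36568 ≈ -2.7346e-5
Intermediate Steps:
l = 435 (l = -15497 + 15932 = 435)
1/(l - 37003) = 1/(435 - 37003) = 1/(-36568) = -1/36568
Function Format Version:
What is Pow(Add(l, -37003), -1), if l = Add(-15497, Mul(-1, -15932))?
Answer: Rational(-1, 36568) ≈ -2.7346e-5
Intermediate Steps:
l = 435 (l = Add(-15497, 15932) = 435)
Pow(Add(l, -37003), -1) = Pow(Add(435, -37003), -1) = Pow(-36568, -1) = Rational(-1, 36568)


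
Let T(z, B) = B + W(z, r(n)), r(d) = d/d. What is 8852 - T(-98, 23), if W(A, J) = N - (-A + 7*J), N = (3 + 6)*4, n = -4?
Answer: 8898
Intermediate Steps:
N = 36 (N = 9*4 = 36)
r(d) = 1
W(A, J) = 36 + A - 7*J (W(A, J) = 36 - (-A + 7*J) = 36 + (A - 7*J) = 36 + A - 7*J)
T(z, B) = 29 + B + z (T(z, B) = B + (36 + z - 7*1) = B + (36 + z - 7) = B + (29 + z) = 29 + B + z)
8852 - T(-98, 23) = 8852 - (29 + 23 - 98) = 8852 - 1*(-46) = 8852 + 46 = 8898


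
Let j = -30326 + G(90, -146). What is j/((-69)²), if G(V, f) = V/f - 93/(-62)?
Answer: -4427467/695106 ≈ -6.3695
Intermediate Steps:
G(V, f) = 3/2 + V/f (G(V, f) = V/f - 93*(-1/62) = V/f + 3/2 = 3/2 + V/f)
j = -4427467/146 (j = -30326 + (3/2 + 90/(-146)) = -30326 + (3/2 + 90*(-1/146)) = -30326 + (3/2 - 45/73) = -30326 + 129/146 = -4427467/146 ≈ -30325.)
j/((-69)²) = -4427467/(146*((-69)²)) = -4427467/146/4761 = -4427467/146*1/4761 = -4427467/695106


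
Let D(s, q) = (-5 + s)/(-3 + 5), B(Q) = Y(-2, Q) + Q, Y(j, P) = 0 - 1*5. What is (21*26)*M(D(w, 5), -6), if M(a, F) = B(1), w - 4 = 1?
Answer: -2184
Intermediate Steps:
Y(j, P) = -5 (Y(j, P) = 0 - 5 = -5)
w = 5 (w = 4 + 1 = 5)
B(Q) = -5 + Q
D(s, q) = -5/2 + s/2 (D(s, q) = (-5 + s)/2 = (-5 + s)*(1/2) = -5/2 + s/2)
M(a, F) = -4 (M(a, F) = -5 + 1 = -4)
(21*26)*M(D(w, 5), -6) = (21*26)*(-4) = 546*(-4) = -2184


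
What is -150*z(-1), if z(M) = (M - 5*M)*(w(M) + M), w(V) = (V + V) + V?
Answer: 2400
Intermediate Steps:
w(V) = 3*V (w(V) = 2*V + V = 3*V)
z(M) = -16*M² (z(M) = (M - 5*M)*(3*M + M) = (-4*M)*(4*M) = -16*M²)
-150*z(-1) = -(-2400)*(-1)² = -(-2400) = -150*(-16) = 2400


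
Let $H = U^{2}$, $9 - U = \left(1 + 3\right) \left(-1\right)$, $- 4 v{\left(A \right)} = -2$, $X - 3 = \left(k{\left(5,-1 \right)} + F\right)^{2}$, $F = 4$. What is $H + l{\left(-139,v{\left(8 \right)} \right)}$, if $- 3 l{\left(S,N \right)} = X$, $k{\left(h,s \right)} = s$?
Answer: $165$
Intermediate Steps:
$X = 12$ ($X = 3 + \left(-1 + 4\right)^{2} = 3 + 3^{2} = 3 + 9 = 12$)
$v{\left(A \right)} = \frac{1}{2}$ ($v{\left(A \right)} = \left(- \frac{1}{4}\right) \left(-2\right) = \frac{1}{2}$)
$U = 13$ ($U = 9 - \left(1 + 3\right) \left(-1\right) = 9 - 4 \left(-1\right) = 9 - -4 = 9 + 4 = 13$)
$l{\left(S,N \right)} = -4$ ($l{\left(S,N \right)} = \left(- \frac{1}{3}\right) 12 = -4$)
$H = 169$ ($H = 13^{2} = 169$)
$H + l{\left(-139,v{\left(8 \right)} \right)} = 169 - 4 = 165$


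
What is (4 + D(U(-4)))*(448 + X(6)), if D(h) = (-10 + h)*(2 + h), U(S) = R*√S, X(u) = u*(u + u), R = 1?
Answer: -10400 - 8320*I ≈ -10400.0 - 8320.0*I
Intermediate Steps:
X(u) = 2*u² (X(u) = u*(2*u) = 2*u²)
U(S) = √S (U(S) = 1*√S = √S)
(4 + D(U(-4)))*(448 + X(6)) = (4 + (-20 + (√(-4))² - 16*I))*(448 + 2*6²) = (4 + (-20 + (2*I)² - 16*I))*(448 + 2*36) = (4 + (-20 - 4 - 16*I))*(448 + 72) = (4 + (-24 - 16*I))*520 = (-20 - 16*I)*520 = -10400 - 8320*I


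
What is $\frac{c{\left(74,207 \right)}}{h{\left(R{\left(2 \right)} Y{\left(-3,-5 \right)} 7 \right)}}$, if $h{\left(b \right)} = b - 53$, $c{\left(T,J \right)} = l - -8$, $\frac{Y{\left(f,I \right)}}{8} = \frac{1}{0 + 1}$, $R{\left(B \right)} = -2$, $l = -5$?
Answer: $- \frac{1}{55} \approx -0.018182$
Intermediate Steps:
$Y{\left(f,I \right)} = 8$ ($Y{\left(f,I \right)} = \frac{8}{0 + 1} = \frac{8}{1} = 8 \cdot 1 = 8$)
$c{\left(T,J \right)} = 3$ ($c{\left(T,J \right)} = -5 - -8 = -5 + 8 = 3$)
$h{\left(b \right)} = -53 + b$
$\frac{c{\left(74,207 \right)}}{h{\left(R{\left(2 \right)} Y{\left(-3,-5 \right)} 7 \right)}} = \frac{3}{-53 + \left(-2\right) 8 \cdot 7} = \frac{3}{-53 - 112} = \frac{3}{-165} = 3 \left(- \frac{1}{165}\right) = - \frac{1}{55}$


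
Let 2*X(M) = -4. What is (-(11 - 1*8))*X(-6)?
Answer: 6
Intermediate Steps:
X(M) = -2 (X(M) = (½)*(-4) = -2)
(-(11 - 1*8))*X(-6) = -(11 - 1*8)*(-2) = -(11 - 8)*(-2) = -1*3*(-2) = -3*(-2) = 6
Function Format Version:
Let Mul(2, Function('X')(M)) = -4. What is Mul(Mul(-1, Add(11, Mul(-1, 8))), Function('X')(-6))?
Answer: 6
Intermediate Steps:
Function('X')(M) = -2 (Function('X')(M) = Mul(Rational(1, 2), -4) = -2)
Mul(Mul(-1, Add(11, Mul(-1, 8))), Function('X')(-6)) = Mul(Mul(-1, Add(11, Mul(-1, 8))), -2) = Mul(Mul(-1, Add(11, -8)), -2) = Mul(Mul(-1, 3), -2) = Mul(-3, -2) = 6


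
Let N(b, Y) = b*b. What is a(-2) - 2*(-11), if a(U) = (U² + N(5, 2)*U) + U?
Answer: -26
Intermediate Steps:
N(b, Y) = b²
a(U) = U² + 26*U (a(U) = (U² + 5²*U) + U = (U² + 25*U) + U = U² + 26*U)
a(-2) - 2*(-11) = -2*(26 - 2) - 2*(-11) = -2*24 + 22 = -48 + 22 = -26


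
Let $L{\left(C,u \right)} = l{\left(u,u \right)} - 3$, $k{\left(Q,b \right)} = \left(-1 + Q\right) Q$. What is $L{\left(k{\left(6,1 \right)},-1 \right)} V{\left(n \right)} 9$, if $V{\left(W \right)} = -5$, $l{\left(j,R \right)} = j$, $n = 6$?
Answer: $180$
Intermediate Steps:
$k{\left(Q,b \right)} = Q \left(-1 + Q\right)$
$L{\left(C,u \right)} = -3 + u$ ($L{\left(C,u \right)} = u - 3 = -3 + u$)
$L{\left(k{\left(6,1 \right)},-1 \right)} V{\left(n \right)} 9 = \left(-3 - 1\right) \left(-5\right) 9 = \left(-4\right) \left(-5\right) 9 = 20 \cdot 9 = 180$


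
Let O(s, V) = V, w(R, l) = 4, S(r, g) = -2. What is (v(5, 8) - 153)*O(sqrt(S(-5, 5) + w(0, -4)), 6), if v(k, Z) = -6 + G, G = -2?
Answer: -966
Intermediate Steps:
v(k, Z) = -8 (v(k, Z) = -6 - 2 = -8)
(v(5, 8) - 153)*O(sqrt(S(-5, 5) + w(0, -4)), 6) = (-8 - 153)*6 = -161*6 = -966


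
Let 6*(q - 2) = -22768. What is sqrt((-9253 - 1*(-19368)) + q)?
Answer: sqrt(56901)/3 ≈ 79.513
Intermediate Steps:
q = -11378/3 (q = 2 + (1/6)*(-22768) = 2 - 11384/3 = -11378/3 ≈ -3792.7)
sqrt((-9253 - 1*(-19368)) + q) = sqrt((-9253 - 1*(-19368)) - 11378/3) = sqrt((-9253 + 19368) - 11378/3) = sqrt(10115 - 11378/3) = sqrt(18967/3) = sqrt(56901)/3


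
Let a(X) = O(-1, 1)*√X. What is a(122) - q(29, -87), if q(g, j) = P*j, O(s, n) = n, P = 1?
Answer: 87 + √122 ≈ 98.045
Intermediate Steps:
q(g, j) = j (q(g, j) = 1*j = j)
a(X) = √X (a(X) = 1*√X = √X)
a(122) - q(29, -87) = √122 - 1*(-87) = √122 + 87 = 87 + √122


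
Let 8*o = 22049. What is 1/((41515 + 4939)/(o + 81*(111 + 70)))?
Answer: 139337/371632 ≈ 0.37493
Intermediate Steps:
o = 22049/8 (o = (1/8)*22049 = 22049/8 ≈ 2756.1)
1/((41515 + 4939)/(o + 81*(111 + 70))) = 1/((41515 + 4939)/(22049/8 + 81*(111 + 70))) = 1/(46454/(22049/8 + 81*181)) = 1/(46454/(22049/8 + 14661)) = 1/(46454/(139337/8)) = 1/(46454*(8/139337)) = 1/(371632/139337) = 139337/371632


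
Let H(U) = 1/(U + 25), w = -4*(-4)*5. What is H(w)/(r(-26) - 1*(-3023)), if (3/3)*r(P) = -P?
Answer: 1/320145 ≈ 3.1236e-6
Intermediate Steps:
r(P) = -P
w = 80 (w = 16*5 = 80)
H(U) = 1/(25 + U)
H(w)/(r(-26) - 1*(-3023)) = 1/((25 + 80)*(-1*(-26) - 1*(-3023))) = 1/(105*(26 + 3023)) = (1/105)/3049 = (1/105)*(1/3049) = 1/320145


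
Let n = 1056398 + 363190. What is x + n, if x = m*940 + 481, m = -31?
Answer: 1390929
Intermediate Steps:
n = 1419588
x = -28659 (x = -31*940 + 481 = -29140 + 481 = -28659)
x + n = -28659 + 1419588 = 1390929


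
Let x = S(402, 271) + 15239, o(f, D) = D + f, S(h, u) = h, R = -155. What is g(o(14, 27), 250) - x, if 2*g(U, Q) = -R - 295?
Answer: -15711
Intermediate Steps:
x = 15641 (x = 402 + 15239 = 15641)
g(U, Q) = -70 (g(U, Q) = (-1*(-155) - 295)/2 = (155 - 295)/2 = (½)*(-140) = -70)
g(o(14, 27), 250) - x = -70 - 1*15641 = -70 - 15641 = -15711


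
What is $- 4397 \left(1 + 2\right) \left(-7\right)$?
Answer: $92337$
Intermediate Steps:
$- 4397 \left(1 + 2\right) \left(-7\right) = - 4397 \cdot 3 \left(-7\right) = \left(-4397\right) \left(-21\right) = 92337$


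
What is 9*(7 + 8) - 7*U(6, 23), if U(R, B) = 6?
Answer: 93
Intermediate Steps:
9*(7 + 8) - 7*U(6, 23) = 9*(7 + 8) - 7*6 = 9*15 - 42 = 135 - 42 = 93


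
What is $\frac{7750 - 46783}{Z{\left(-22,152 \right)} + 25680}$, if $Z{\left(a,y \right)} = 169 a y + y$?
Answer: $\frac{13011}{179768} \approx 0.072377$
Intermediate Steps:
$Z{\left(a,y \right)} = y + 169 a y$ ($Z{\left(a,y \right)} = 169 a y + y = y + 169 a y$)
$\frac{7750 - 46783}{Z{\left(-22,152 \right)} + 25680} = \frac{7750 - 46783}{152 \left(1 + 169 \left(-22\right)\right) + 25680} = - \frac{39033}{152 \left(1 - 3718\right) + 25680} = - \frac{39033}{152 \left(-3717\right) + 25680} = - \frac{39033}{-564984 + 25680} = - \frac{39033}{-539304} = \left(-39033\right) \left(- \frac{1}{539304}\right) = \frac{13011}{179768}$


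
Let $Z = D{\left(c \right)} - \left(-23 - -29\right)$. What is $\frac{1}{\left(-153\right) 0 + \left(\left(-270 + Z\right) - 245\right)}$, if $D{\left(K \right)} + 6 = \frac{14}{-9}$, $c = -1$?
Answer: $- \frac{9}{4757} \approx -0.0018919$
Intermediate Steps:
$D{\left(K \right)} = - \frac{68}{9}$ ($D{\left(K \right)} = -6 + \frac{14}{-9} = -6 + 14 \left(- \frac{1}{9}\right) = -6 - \frac{14}{9} = - \frac{68}{9}$)
$Z = - \frac{122}{9}$ ($Z = - \frac{68}{9} - \left(-23 - -29\right) = - \frac{68}{9} - \left(-23 + 29\right) = - \frac{68}{9} - 6 = - \frac{122}{9} \approx -13.556$)
$\frac{1}{\left(-153\right) 0 + \left(\left(-270 + Z\right) - 245\right)} = \frac{1}{\left(-153\right) 0 - \frac{4757}{9}} = \frac{1}{0 - \frac{4757}{9}} = \frac{1}{- \frac{4757}{9}} = - \frac{9}{4757}$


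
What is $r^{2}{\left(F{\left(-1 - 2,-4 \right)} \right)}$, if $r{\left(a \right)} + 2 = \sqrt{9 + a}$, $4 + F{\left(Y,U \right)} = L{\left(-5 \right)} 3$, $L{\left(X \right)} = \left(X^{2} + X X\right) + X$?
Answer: $144 - 8 \sqrt{35} \approx 96.671$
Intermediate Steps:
$L{\left(X \right)} = X + 2 X^{2}$ ($L{\left(X \right)} = \left(X^{2} + X^{2}\right) + X = 2 X^{2} + X = X + 2 X^{2}$)
$F{\left(Y,U \right)} = 131$ ($F{\left(Y,U \right)} = -4 + - 5 \left(1 + 2 \left(-5\right)\right) 3 = -4 + - 5 \left(1 - 10\right) 3 = -4 + \left(-5\right) \left(-9\right) 3 = -4 + 45 \cdot 3 = -4 + 135 = 131$)
$r{\left(a \right)} = -2 + \sqrt{9 + a}$
$r^{2}{\left(F{\left(-1 - 2,-4 \right)} \right)} = \left(-2 + \sqrt{9 + 131}\right)^{2} = \left(-2 + \sqrt{140}\right)^{2} = \left(-2 + 2 \sqrt{35}\right)^{2}$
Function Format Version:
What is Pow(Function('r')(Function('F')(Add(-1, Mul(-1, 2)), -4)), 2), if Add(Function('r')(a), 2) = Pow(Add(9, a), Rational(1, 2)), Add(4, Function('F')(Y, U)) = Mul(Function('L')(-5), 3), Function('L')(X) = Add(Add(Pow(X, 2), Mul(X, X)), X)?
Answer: Add(144, Mul(-8, Pow(35, Rational(1, 2)))) ≈ 96.671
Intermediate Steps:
Function('L')(X) = Add(X, Mul(2, Pow(X, 2))) (Function('L')(X) = Add(Add(Pow(X, 2), Pow(X, 2)), X) = Add(Mul(2, Pow(X, 2)), X) = Add(X, Mul(2, Pow(X, 2))))
Function('F')(Y, U) = 131 (Function('F')(Y, U) = Add(-4, Mul(Mul(-5, Add(1, Mul(2, -5))), 3)) = Add(-4, Mul(Mul(-5, Add(1, -10)), 3)) = Add(-4, Mul(Mul(-5, -9), 3)) = Add(-4, Mul(45, 3)) = Add(-4, 135) = 131)
Function('r')(a) = Add(-2, Pow(Add(9, a), Rational(1, 2)))
Pow(Function('r')(Function('F')(Add(-1, Mul(-1, 2)), -4)), 2) = Pow(Add(-2, Pow(Add(9, 131), Rational(1, 2))), 2) = Pow(Add(-2, Pow(140, Rational(1, 2))), 2) = Pow(Add(-2, Mul(2, Pow(35, Rational(1, 2)))), 2)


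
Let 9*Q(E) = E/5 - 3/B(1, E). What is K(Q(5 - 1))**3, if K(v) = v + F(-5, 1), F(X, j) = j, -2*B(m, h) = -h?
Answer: 571787/729000 ≈ 0.78434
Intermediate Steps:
B(m, h) = h/2 (B(m, h) = -(-1)*h/2 = h/2)
Q(E) = -2/(3*E) + E/45 (Q(E) = (E/5 - 3*2/E)/9 = (E*(1/5) - 6/E)/9 = (E/5 - 6/E)/9 = (-6/E + E/5)/9 = -2/(3*E) + E/45)
K(v) = 1 + v (K(v) = v + 1 = 1 + v)
K(Q(5 - 1))**3 = (1 + (-30 + (5 - 1)**2)/(45*(5 - 1)))**3 = (1 + (1/45)*(-30 + 4**2)/4)**3 = (1 + (1/45)*(1/4)*(-30 + 16))**3 = (1 + (1/45)*(1/4)*(-14))**3 = (1 - 7/90)**3 = (83/90)**3 = 571787/729000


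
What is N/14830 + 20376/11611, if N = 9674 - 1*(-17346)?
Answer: 61590530/17219113 ≈ 3.5769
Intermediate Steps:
N = 27020 (N = 9674 + 17346 = 27020)
N/14830 + 20376/11611 = 27020/14830 + 20376/11611 = 27020*(1/14830) + 20376*(1/11611) = 2702/1483 + 20376/11611 = 61590530/17219113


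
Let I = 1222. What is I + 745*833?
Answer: 621807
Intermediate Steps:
I + 745*833 = 1222 + 745*833 = 1222 + 620585 = 621807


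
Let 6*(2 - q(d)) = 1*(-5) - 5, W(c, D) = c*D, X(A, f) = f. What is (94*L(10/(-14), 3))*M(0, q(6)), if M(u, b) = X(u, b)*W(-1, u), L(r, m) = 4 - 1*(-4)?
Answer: 0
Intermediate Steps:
W(c, D) = D*c
L(r, m) = 8 (L(r, m) = 4 + 4 = 8)
q(d) = 11/3 (q(d) = 2 - (1*(-5) - 5)/6 = 2 - (-5 - 5)/6 = 2 - ⅙*(-10) = 2 + 5/3 = 11/3)
M(u, b) = -b*u (M(u, b) = b*(u*(-1)) = b*(-u) = -b*u)
(94*L(10/(-14), 3))*M(0, q(6)) = (94*8)*(-1*11/3*0) = 752*0 = 0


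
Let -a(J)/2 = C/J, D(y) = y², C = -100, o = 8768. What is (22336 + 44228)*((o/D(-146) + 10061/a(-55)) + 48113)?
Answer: 160853387065641/53290 ≈ 3.0185e+9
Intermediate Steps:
a(J) = 200/J (a(J) = -(-200)/J = 200/J)
(22336 + 44228)*((o/D(-146) + 10061/a(-55)) + 48113) = (22336 + 44228)*((8768/((-146)²) + 10061/((200/(-55)))) + 48113) = 66564*((8768/21316 + 10061/((200*(-1/55)))) + 48113) = 66564*((8768*(1/21316) + 10061/(-40/11)) + 48113) = 66564*((2192/5329 + 10061*(-11/40)) + 48113) = 66564*((2192/5329 - 110671/40) + 48113) = 66564*(-589678079/213160 + 48113) = 66564*(9666089001/213160) = 160853387065641/53290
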